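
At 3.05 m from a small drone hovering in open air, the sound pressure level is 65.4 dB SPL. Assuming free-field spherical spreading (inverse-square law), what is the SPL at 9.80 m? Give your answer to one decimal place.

Inverse-square spreading gives ΔL = −20·log₁₀(d₂/d₁).
ΔL = −20·log₁₀(9.80/3.05) = -10.14 dB, so L₂ = 65.4 + (-10.14) = 55.3 dB SPL.

55.3 dB SPL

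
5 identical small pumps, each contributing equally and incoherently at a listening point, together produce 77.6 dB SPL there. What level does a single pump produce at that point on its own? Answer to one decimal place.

5 equal incoherent sources add 10·log₁₀(5) = 6.99 dB over one source.
L_one = 77.6 − 6.99 = 70.6 dB SPL.

70.6 dB SPL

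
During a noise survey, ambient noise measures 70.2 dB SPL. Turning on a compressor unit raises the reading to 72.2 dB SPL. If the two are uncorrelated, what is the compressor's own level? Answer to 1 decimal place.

67.9 dB SPL

Background correction is a power subtraction:
L_src = 10·log₁₀(10^(72.2/10) − 10^(70.2/10)) = 10·log₁₀(6125000) = 67.9 dB SPL.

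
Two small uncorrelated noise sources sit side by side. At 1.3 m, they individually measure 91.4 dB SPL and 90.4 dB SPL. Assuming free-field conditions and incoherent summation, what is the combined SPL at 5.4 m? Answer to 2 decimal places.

81.57 dB SPL

Combined at 1.3 m: 10·log₁₀(10^(91.4/10)+10^(90.4/10)) = 93.939 dB SPL.
Then apply −20·log₁₀(5.4/1.3) = -12.369 dB → 81.57 dB SPL.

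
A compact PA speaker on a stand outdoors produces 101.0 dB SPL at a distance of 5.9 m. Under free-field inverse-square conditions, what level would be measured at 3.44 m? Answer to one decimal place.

105.7 dB SPL

Free-field point source: level drops by 20·log₁₀ of the distance ratio.
ΔL = −20·log₁₀(3.44/5.9) = 4.69 dB, so L₂ = 101.0 + (4.69) = 105.7 dB SPL.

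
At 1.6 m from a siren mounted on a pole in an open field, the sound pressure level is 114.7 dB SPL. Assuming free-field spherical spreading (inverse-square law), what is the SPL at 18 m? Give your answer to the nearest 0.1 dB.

Free-field point source: level drops by 20·log₁₀ of the distance ratio.
ΔL = −20·log₁₀(18/1.6) = -21.02 dB, so L₂ = 114.7 + (-21.02) = 93.7 dB SPL.

93.7 dB SPL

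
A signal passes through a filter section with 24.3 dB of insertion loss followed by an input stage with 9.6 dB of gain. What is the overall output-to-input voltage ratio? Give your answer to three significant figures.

Net gain = (−24.3) + 9.6 = -14.7 dB.
Voltage ratio = 10^(-14.7/20) = 0.184.

0.184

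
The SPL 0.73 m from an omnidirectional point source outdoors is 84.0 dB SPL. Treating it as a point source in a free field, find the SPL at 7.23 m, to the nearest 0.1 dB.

Free-field point source: level drops by 20·log₁₀ of the distance ratio.
ΔL = −20·log₁₀(7.23/0.73) = -19.92 dB, so L₂ = 84.0 + (-19.92) = 64.1 dB SPL.

64.1 dB SPL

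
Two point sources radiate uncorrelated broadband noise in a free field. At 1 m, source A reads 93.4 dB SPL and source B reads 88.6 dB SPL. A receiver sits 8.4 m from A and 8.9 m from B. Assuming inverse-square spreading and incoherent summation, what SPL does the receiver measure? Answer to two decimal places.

At the listener: L_A = 93.4 − 20·log₁₀(8.4) = 74.914 dB; L_B = 88.6 − 20·log₁₀(8.9) = 69.612 dB.
Combined: 10·log₁₀(10^(74.914/10)+10^(69.612/10)) = 76.04 dB SPL.

76.04 dB SPL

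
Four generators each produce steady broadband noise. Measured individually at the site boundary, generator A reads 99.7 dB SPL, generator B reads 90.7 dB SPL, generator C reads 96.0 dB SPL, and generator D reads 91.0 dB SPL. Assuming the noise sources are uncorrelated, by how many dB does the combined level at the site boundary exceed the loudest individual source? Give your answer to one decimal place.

Add the sources as powers (linear), then convert back to dB:
L_total = 10·log₁₀(10^(99.7/10) + 10^(90.7/10) + 10^(96.0/10) + 10^(91.0/10)) = 101.97 dB SPL.
Excess over the loudest (99.7 dB): 101.97 − 99.7 = 2.3 dB.

2.3 dB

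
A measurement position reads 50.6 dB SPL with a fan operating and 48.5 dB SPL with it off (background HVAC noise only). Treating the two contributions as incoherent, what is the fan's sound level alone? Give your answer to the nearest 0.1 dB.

46.4 dB SPL

Background correction is a power subtraction:
L_src = 10·log₁₀(10^(50.6/10) − 10^(48.5/10)) = 10·log₁₀(44020) = 46.4 dB SPL.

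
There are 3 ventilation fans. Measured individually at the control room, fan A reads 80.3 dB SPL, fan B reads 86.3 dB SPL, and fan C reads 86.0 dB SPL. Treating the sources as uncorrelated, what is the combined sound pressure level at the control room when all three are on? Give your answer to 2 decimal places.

Add the sources as powers (linear), then convert back to dB:
L_total = 10·log₁₀(10^(80.3/10) + 10^(86.3/10) + 10^(86.0/10)) = 10·log₁₀(931800000) = 89.69 dB SPL.

89.69 dB SPL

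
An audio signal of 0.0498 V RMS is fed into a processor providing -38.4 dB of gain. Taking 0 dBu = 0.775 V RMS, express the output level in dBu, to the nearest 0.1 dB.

-62.2 dBu

Input level: 20·log₁₀(0.0498/0.775) = -23.84 dBu.
Output: -23.84 − 38.4 = -62.2 dBu.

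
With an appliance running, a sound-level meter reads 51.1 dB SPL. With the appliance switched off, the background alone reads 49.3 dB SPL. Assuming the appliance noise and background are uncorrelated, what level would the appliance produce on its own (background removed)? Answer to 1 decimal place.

46.4 dB SPL

Subtract intensities: L_src = 10·log₁₀(10^(L_total/10) − 10^(L_bg/10)).
L_src = 10·log₁₀(10^(51.1/10) − 10^(49.3/10)) = 10·log₁₀(43710) = 46.4 dB SPL.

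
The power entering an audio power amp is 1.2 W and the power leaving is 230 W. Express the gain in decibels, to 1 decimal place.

Power is a power quantity, so gain = 10·log₁₀(P_out/P_in).
10·log₁₀(230/1.2) = 10·log₁₀(191.7) = 22.8 dB.

22.8 dB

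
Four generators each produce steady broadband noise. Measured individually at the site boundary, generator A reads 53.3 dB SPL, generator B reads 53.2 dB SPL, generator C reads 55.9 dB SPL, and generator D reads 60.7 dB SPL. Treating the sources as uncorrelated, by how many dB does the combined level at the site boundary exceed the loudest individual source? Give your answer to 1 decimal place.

Add the sources as powers (linear), then convert back to dB:
L_total = 10·log₁₀(10^(53.3/10) + 10^(53.2/10) + 10^(55.9/10) + 10^(60.7/10)) = 62.98 dB SPL.
Excess over the loudest (60.7 dB): 62.98 − 60.7 = 2.3 dB.

2.3 dB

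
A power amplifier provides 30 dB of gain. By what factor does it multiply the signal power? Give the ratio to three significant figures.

1000

Power ratio = 10^(dB/10).
10^(30/10) = 10^(3.000) = 1000.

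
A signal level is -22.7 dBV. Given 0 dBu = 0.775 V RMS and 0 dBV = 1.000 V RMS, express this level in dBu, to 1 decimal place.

-20.5 dBu

The offset between the scales is 20·log₁₀(0.775/1.000) = −2.214 dB.
So dBu = -22.7 + 2.214 = -20.5 dBu.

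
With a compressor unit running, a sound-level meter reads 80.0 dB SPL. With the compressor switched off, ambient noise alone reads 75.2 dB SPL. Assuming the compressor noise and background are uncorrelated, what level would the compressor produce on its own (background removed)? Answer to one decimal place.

Remove the background by subtracting linear intensities:
L_src = 10·log₁₀(10^(80.0/10) − 10^(75.2/10)) = 10·log₁₀(66890000) = 78.3 dB SPL.

78.3 dB SPL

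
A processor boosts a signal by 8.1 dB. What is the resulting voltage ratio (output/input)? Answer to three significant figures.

Voltage ratio = 10^(dB/20).
10^(8.1/20) = 10^(0.4050) = 2.54.

2.54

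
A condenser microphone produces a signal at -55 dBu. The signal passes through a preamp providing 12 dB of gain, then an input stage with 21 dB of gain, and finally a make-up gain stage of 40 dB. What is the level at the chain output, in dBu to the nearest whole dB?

In dB, series stages simply add:
-55 + 12 + 21 + 40 = +18 dBu.

+18 dBu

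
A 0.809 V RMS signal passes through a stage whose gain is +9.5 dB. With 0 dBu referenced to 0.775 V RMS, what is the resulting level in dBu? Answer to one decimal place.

+9.9 dBu

Input level: 20·log₁₀(0.809/0.775) = 0.37 dBu.
Output: 0.37 + 9.5 = +9.9 dBu.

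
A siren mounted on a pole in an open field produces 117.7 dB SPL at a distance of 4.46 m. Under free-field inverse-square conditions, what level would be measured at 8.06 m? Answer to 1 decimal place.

112.6 dB SPL

Free-field point source: level drops by 20·log₁₀ of the distance ratio.
ΔL = −20·log₁₀(8.06/4.46) = -5.14 dB, so L₂ = 117.7 + (-5.14) = 112.6 dB SPL.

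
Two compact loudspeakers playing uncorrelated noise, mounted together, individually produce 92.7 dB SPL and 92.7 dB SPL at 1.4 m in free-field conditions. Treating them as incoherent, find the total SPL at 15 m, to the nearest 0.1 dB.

Combined at 1.4 m: 10·log₁₀(10^(92.7/10)+10^(92.7/10)) = 95.71 dB SPL.
Then apply −20·log₁₀(15/1.4) = -20.60 dB → 75.1 dB SPL.

75.1 dB SPL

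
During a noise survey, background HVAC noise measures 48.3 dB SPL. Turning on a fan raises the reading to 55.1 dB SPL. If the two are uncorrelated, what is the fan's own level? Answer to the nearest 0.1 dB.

54.1 dB SPL

Background correction is a power subtraction:
L_src = 10·log₁₀(10^(55.1/10) − 10^(48.3/10)) = 10·log₁₀(256000) = 54.1 dB SPL.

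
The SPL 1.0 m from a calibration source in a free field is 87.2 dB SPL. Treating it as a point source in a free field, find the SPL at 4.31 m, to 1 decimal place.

74.5 dB SPL

Free-field point source: level drops by 20·log₁₀ of the distance ratio.
ΔL = −20·log₁₀(4.31/1.0) = -12.69 dB, so L₂ = 87.2 + (-12.69) = 74.5 dB SPL.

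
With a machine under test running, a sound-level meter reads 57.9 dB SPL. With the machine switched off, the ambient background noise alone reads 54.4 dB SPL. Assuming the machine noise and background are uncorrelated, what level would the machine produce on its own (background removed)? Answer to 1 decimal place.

Background correction is a power subtraction:
L_src = 10·log₁₀(10^(57.9/10) − 10^(54.4/10)) = 10·log₁₀(341200) = 55.3 dB SPL.

55.3 dB SPL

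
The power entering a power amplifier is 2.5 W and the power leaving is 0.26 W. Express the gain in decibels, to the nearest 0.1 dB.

-9.8 dB

For a power ratio, dB = 10·log₁₀(P₂/P₁).
10·log₁₀(0.26/2.5) = 10·log₁₀(0.1040) = -9.8 dB.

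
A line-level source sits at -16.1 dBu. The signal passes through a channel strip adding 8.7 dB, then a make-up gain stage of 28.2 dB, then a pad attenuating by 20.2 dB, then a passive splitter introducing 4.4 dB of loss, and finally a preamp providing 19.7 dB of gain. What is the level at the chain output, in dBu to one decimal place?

Cascaded gains and losses add directly in dB.
-16.1 + 8.7 + 28.2 − 20.2 − 4.4 + 19.7 = +15.9 dBu.

+15.9 dBu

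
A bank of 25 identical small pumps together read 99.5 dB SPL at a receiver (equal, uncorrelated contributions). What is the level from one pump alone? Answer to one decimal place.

85.5 dB SPL

25 equal incoherent sources add 10·log₁₀(25) = 13.98 dB over one source.
L_one = 99.5 − 13.98 = 85.5 dB SPL.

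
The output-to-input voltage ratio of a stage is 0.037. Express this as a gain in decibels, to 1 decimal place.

-28.6 dB

Voltage ratio → dB uses the 20·log₁₀ form:
20·log₁₀(0.037) = -28.6 dB.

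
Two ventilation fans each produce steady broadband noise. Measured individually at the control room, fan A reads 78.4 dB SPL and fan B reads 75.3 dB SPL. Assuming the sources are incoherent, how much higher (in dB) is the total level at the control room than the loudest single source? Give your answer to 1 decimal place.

1.7 dB

Uncorrelated sources add in intensity (power), not in dB.
L_total = 10·log₁₀(10^(78.4/10) + 10^(75.3/10)) = 80.13 dB SPL.
Excess over the loudest (78.4 dB): 80.13 − 78.4 = 1.7 dB.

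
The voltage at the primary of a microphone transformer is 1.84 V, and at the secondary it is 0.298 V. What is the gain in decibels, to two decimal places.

Voltage is an amplitude quantity, so gain = 20·log₁₀(V_out/V_in).
20·log₁₀(0.298/1.84) = 20·log₁₀(0.1620) = -15.81 dB.

-15.81 dB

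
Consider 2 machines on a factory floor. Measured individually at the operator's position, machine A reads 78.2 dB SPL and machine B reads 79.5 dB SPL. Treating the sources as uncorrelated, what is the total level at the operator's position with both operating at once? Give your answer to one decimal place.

Add the sources as powers (linear), then convert back to dB:
L_total = 10·log₁₀(10^(78.2/10) + 10^(79.5/10)) = 10·log₁₀(155200000) = 81.9 dB SPL.

81.9 dB SPL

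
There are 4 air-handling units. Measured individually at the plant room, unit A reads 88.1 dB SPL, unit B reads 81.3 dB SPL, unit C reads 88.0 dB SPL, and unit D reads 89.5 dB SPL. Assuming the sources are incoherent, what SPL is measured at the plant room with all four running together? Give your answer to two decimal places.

Add the sources as powers (linear), then convert back to dB:
L_total = 10·log₁₀(10^(88.1/10) + 10^(81.3/10) + 10^(88.0/10) + 10^(89.5/10)) = 10·log₁₀(2303000000) = 93.62 dB SPL.

93.62 dB SPL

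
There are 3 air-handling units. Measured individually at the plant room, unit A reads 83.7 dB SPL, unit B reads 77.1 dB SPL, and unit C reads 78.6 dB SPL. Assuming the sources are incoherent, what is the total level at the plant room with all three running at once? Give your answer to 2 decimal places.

85.54 dB SPL

Incoherent sources sum as intensities:
L_total = 10·log₁₀(10^(83.7/10) + 10^(77.1/10) + 10^(78.6/10)) = 10·log₁₀(358200000) = 85.54 dB SPL.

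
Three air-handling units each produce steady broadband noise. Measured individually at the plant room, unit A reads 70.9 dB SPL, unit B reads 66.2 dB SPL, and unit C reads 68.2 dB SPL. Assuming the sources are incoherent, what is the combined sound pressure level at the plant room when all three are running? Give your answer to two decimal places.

Add the sources as powers (linear), then convert back to dB:
L_total = 10·log₁₀(10^(70.9/10) + 10^(66.2/10) + 10^(68.2/10)) = 10·log₁₀(23080000) = 73.63 dB SPL.

73.63 dB SPL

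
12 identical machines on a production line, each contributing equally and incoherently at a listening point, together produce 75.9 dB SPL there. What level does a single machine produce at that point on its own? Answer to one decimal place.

12 equal incoherent sources add 10·log₁₀(12) = 10.79 dB over one source.
L_one = 75.9 − 10.79 = 65.1 dB SPL.

65.1 dB SPL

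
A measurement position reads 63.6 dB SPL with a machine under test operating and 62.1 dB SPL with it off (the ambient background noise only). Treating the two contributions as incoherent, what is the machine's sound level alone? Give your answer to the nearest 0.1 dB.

58.3 dB SPL

Background correction is a power subtraction:
L_src = 10·log₁₀(10^(63.6/10) − 10^(62.1/10)) = 10·log₁₀(669100) = 58.3 dB SPL.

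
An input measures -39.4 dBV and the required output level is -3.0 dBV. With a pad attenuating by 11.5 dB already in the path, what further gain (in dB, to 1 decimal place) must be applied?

The required make-up gain is the shortfall in the dB sum.
G = -3.0 − (-39.4) + 11.5 = 47.9 dB.

47.9 dB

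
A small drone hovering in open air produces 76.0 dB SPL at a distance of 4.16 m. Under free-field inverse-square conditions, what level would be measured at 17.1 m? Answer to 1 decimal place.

For a point source in a free field, ΔL = −20·log₁₀(d₂/d₁).
ΔL = −20·log₁₀(17.1/4.16) = -12.28 dB, so L₂ = 76.0 + (-12.28) = 63.7 dB SPL.

63.7 dB SPL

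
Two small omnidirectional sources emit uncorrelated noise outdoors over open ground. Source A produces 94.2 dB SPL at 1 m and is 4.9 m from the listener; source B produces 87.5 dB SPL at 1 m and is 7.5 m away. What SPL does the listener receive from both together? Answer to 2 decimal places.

At the listener: L_A = 94.2 − 20·log₁₀(4.9) = 80.396 dB; L_B = 87.5 − 20·log₁₀(7.5) = 69.999 dB.
Combined: 10·log₁₀(10^(80.396/10)+10^(69.999/10)) = 80.78 dB SPL.

80.78 dB SPL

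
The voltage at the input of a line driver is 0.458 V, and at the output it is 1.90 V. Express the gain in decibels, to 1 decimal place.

Voltage ratio → dB uses the 20·log₁₀ form:
20·log₁₀(1.90/0.458) = 20·log₁₀(4.148) = 12.4 dB.

12.4 dB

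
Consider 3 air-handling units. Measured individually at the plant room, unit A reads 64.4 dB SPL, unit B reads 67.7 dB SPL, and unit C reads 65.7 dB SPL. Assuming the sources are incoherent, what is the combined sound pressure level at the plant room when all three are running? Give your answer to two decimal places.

70.92 dB SPL

Add the sources as powers (linear), then convert back to dB:
L_total = 10·log₁₀(10^(64.4/10) + 10^(67.7/10) + 10^(65.7/10)) = 10·log₁₀(12360000) = 70.92 dB SPL.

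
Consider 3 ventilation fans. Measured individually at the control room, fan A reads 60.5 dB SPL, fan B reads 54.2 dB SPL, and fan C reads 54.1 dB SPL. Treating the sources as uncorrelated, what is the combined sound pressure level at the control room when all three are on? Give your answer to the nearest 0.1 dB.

Incoherent sources sum as intensities:
L_total = 10·log₁₀(10^(60.5/10) + 10^(54.2/10) + 10^(54.1/10)) = 10·log₁₀(1642000) = 62.2 dB SPL.

62.2 dB SPL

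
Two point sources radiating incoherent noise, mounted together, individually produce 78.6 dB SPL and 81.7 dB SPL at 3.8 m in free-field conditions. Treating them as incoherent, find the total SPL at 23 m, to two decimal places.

Combined at 3.8 m: 10·log₁₀(10^(78.6/10)+10^(81.7/10)) = 83.431 dB SPL.
Then apply −20·log₁₀(23/3.8) = -15.639 dB → 67.79 dB SPL.

67.79 dB SPL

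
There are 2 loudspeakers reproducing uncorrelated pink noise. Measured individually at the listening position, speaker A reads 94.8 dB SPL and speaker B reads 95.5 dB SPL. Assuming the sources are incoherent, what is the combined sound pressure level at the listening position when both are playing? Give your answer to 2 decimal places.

98.17 dB SPL

Incoherent sources sum as intensities:
L_total = 10·log₁₀(10^(94.8/10) + 10^(95.5/10)) = 10·log₁₀(6568000000) = 98.17 dB SPL.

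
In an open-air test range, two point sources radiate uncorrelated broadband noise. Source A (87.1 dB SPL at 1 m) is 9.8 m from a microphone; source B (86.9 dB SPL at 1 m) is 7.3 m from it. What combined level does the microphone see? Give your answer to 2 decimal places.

71.62 dB SPL

At the listener: L_A = 87.1 − 20·log₁₀(9.8) = 67.275 dB; L_B = 86.9 − 20·log₁₀(7.3) = 69.634 dB.
Combined: 10·log₁₀(10^(67.275/10)+10^(69.634/10)) = 71.62 dB SPL.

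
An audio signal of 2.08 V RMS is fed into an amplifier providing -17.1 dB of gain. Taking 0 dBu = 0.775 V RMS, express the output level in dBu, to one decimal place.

Input level: 20·log₁₀(2.08/0.775) = 8.58 dBu.
Output: 8.58 − 17.1 = -8.5 dBu.

-8.5 dBu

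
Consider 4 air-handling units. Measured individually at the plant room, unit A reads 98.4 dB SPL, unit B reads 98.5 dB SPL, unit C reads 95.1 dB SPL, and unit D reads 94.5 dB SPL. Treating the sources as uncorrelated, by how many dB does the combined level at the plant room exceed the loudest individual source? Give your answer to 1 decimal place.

4.5 dB

Incoherent sources sum as intensities:
L_total = 10·log₁₀(10^(98.4/10) + 10^(98.5/10) + 10^(95.1/10) + 10^(94.5/10)) = 103.02 dB SPL.
Excess over the loudest (98.5 dB): 103.02 − 98.5 = 4.5 dB.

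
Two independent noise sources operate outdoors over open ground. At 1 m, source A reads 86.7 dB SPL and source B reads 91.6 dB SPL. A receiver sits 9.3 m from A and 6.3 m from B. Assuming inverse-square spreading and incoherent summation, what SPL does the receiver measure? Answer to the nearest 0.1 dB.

At the listener: L_A = 86.7 − 20·log₁₀(9.3) = 67.33 dB; L_B = 91.6 − 20·log₁₀(6.3) = 75.61 dB.
Combined: 10·log₁₀(10^(67.33/10)+10^(75.61/10)) = 76.2 dB SPL.

76.2 dB SPL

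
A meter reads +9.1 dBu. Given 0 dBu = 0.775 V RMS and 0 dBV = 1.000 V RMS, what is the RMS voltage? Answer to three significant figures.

2.21 V

V = 0.775 V × 10^(+9.1/20).
= 0.775 × 2.851 = 2.21 V.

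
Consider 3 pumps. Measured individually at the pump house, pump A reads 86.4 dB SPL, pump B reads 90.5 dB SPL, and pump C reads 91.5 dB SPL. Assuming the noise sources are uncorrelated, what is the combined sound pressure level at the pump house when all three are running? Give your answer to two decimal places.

Incoherent sources sum as intensities:
L_total = 10·log₁₀(10^(86.4/10) + 10^(90.5/10) + 10^(91.5/10)) = 10·log₁₀(2971000000) = 94.73 dB SPL.

94.73 dB SPL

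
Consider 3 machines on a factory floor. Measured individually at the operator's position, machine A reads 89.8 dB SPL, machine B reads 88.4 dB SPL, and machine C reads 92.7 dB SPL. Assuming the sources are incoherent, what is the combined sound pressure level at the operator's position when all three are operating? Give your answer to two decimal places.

95.45 dB SPL

Uncorrelated sources add in intensity (power), not in dB.
L_total = 10·log₁₀(10^(89.8/10) + 10^(88.4/10) + 10^(92.7/10)) = 10·log₁₀(3509000000) = 95.45 dB SPL.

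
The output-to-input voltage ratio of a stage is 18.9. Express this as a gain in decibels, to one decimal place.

For a voltage ratio, dB = 20·log₁₀(V₂/V₁).
20·log₁₀(18.9) = 25.5 dB.

25.5 dB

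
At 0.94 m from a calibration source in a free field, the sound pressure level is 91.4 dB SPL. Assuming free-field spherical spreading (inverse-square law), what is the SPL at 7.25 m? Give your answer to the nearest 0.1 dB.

73.7 dB SPL

For a point source in a free field, ΔL = −20·log₁₀(d₂/d₁).
ΔL = −20·log₁₀(7.25/0.94) = -17.74 dB, so L₂ = 91.4 + (-17.74) = 73.7 dB SPL.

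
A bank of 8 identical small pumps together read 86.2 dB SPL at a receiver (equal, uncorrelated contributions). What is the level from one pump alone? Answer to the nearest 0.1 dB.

8 equal incoherent sources add 10·log₁₀(8) = 9.03 dB over one source.
L_one = 86.2 − 9.03 = 77.2 dB SPL.

77.2 dB SPL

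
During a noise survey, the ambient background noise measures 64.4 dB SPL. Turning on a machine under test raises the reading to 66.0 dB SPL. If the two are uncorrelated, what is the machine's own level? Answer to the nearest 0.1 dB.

60.9 dB SPL

Background correction is a power subtraction:
L_src = 10·log₁₀(10^(66.0/10) − 10^(64.4/10)) = 10·log₁₀(1227000) = 60.9 dB SPL.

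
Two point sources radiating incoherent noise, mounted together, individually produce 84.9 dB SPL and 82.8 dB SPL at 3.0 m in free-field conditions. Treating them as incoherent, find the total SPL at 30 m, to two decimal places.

66.99 dB SPL

Combined at 3.0 m: 10·log₁₀(10^(84.9/10)+10^(82.8/10)) = 86.986 dB SPL.
Then apply −20·log₁₀(30/3.0) = -20.000 dB → 66.99 dB SPL.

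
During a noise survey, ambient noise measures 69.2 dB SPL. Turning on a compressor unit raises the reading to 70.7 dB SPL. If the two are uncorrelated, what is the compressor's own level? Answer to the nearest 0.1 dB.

65.4 dB SPL

Background correction is a power subtraction:
L_src = 10·log₁₀(10^(70.7/10) − 10^(69.2/10)) = 10·log₁₀(3431000) = 65.4 dB SPL.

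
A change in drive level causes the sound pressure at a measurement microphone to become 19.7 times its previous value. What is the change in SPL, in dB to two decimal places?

SPL change from a pressure ratio uses the 20·log₁₀ form:
20·log₁₀(19.7) = 25.89 dB.

25.89 dB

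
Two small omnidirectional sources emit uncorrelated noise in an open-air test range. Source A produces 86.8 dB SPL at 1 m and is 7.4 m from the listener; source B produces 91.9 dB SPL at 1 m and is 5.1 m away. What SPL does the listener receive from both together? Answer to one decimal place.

78.3 dB SPL

At the listener: L_A = 86.8 − 20·log₁₀(7.4) = 69.42 dB; L_B = 91.9 − 20·log₁₀(5.1) = 77.75 dB.
Combined: 10·log₁₀(10^(69.42/10)+10^(77.75/10)) = 78.3 dB SPL.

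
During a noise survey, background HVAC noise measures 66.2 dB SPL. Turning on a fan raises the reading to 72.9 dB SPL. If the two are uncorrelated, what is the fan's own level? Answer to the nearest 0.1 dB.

71.9 dB SPL

Remove the background by subtracting linear intensities:
L_src = 10·log₁₀(10^(72.9/10) − 10^(66.2/10)) = 10·log₁₀(15330000) = 71.9 dB SPL.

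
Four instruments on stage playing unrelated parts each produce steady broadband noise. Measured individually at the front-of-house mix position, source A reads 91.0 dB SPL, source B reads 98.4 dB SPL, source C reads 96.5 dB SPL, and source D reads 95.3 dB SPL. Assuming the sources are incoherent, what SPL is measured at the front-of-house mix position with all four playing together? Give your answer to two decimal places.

Add the sources as powers (linear), then convert back to dB:
L_total = 10·log₁₀(10^(91.0/10) + 10^(98.4/10) + 10^(96.5/10) + 10^(95.3/10)) = 10·log₁₀(16033000000) = 102.05 dB SPL.

102.05 dB SPL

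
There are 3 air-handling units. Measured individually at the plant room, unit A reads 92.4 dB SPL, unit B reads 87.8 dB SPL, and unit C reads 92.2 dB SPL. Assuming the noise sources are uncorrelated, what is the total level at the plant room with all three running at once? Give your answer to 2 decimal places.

Incoherent sources sum as intensities:
L_total = 10·log₁₀(10^(92.4/10) + 10^(87.8/10) + 10^(92.2/10)) = 10·log₁₀(4000000000) = 96.02 dB SPL.

96.02 dB SPL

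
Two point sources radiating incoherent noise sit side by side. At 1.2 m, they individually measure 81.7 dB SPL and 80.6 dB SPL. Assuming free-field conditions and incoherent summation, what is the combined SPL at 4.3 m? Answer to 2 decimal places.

Combined at 1.2 m: 10·log₁₀(10^(81.7/10)+10^(80.6/10)) = 84.195 dB SPL.
Then apply −20·log₁₀(4.3/1.2) = -11.086 dB → 73.11 dB SPL.

73.11 dB SPL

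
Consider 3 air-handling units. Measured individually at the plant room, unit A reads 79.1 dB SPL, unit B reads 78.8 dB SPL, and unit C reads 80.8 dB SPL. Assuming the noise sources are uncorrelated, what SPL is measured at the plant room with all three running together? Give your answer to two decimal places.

Add the sources as powers (linear), then convert back to dB:
L_total = 10·log₁₀(10^(79.1/10) + 10^(78.8/10) + 10^(80.8/10)) = 10·log₁₀(277400000) = 84.43 dB SPL.

84.43 dB SPL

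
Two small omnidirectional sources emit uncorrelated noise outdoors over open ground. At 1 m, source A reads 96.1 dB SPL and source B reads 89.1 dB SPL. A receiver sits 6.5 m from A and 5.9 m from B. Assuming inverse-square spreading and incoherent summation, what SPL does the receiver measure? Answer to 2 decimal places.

At the listener: L_A = 96.1 − 20·log₁₀(6.5) = 79.842 dB; L_B = 89.1 − 20·log₁₀(5.9) = 73.683 dB.
Combined: 10·log₁₀(10^(79.842/10)+10^(73.683/10)) = 80.78 dB SPL.

80.78 dB SPL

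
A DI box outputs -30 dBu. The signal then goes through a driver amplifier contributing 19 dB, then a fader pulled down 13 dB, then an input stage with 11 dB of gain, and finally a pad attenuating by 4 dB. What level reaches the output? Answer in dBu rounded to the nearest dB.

Gain stages sum in dB:
-30 + 19 − 13 + 11 − 4 = -17 dBu.

-17 dBu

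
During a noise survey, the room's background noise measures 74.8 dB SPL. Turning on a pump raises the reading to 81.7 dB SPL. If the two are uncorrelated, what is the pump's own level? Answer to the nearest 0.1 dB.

80.7 dB SPL

Background correction is a power subtraction:
L_src = 10·log₁₀(10^(81.7/10) − 10^(74.8/10)) = 10·log₁₀(117700000) = 80.7 dB SPL.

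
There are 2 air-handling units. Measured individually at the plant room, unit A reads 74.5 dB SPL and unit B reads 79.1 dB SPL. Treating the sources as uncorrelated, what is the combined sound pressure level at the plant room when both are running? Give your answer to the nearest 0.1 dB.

Add the sources as powers (linear), then convert back to dB:
L_total = 10·log₁₀(10^(74.5/10) + 10^(79.1/10)) = 10·log₁₀(109500000) = 80.4 dB SPL.

80.4 dB SPL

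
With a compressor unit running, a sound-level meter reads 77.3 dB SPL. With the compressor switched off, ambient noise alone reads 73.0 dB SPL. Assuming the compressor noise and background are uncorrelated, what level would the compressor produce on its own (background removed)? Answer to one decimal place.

Background correction is a power subtraction:
L_src = 10·log₁₀(10^(77.3/10) − 10^(73.0/10)) = 10·log₁₀(33750000) = 75.3 dB SPL.

75.3 dB SPL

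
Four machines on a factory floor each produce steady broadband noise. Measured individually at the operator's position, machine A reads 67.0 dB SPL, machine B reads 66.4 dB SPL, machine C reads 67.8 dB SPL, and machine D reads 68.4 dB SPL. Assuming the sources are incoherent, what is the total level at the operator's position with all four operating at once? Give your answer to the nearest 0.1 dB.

Uncorrelated sources add in intensity (power), not in dB.
L_total = 10·log₁₀(10^(67.0/10) + 10^(66.4/10) + 10^(67.8/10) + 10^(68.4/10)) = 10·log₁₀(22320000) = 73.5 dB SPL.

73.5 dB SPL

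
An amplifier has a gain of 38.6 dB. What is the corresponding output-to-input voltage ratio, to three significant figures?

Voltage ratio = 10^(dB/20).
10^(38.6/20) = 10^(1.930) = 85.1.

85.1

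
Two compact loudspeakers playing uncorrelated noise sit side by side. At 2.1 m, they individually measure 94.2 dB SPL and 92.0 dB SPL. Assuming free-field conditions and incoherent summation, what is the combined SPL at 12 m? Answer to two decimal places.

81.11 dB SPL

Combined at 2.1 m: 10·log₁₀(10^(94.2/10)+10^(92.0/10)) = 96.248 dB SPL.
Then apply −20·log₁₀(12/2.1) = -15.139 dB → 81.11 dB SPL.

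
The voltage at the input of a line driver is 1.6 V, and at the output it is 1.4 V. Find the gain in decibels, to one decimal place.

Voltage is an amplitude quantity, so gain = 20·log₁₀(V_out/V_in).
20·log₁₀(1.4/1.6) = 20·log₁₀(0.8750) = -1.2 dB.

-1.2 dB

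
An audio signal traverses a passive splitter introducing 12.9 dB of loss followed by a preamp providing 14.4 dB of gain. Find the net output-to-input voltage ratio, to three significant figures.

Net gain = (−12.9) + 14.4 = 1.5 dB.
Voltage ratio = 10^(1.5/20) = 1.19.

1.19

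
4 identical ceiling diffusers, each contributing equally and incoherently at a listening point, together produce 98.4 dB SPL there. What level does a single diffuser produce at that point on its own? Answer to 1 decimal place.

4 equal incoherent sources add 10·log₁₀(4) = 6.02 dB over one source.
L_one = 98.4 − 6.02 = 92.4 dB SPL.

92.4 dB SPL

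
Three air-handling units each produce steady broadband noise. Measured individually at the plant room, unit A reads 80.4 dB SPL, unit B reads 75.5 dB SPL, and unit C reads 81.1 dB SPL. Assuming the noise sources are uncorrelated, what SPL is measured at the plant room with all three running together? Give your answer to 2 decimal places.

84.38 dB SPL

Uncorrelated sources add in intensity (power), not in dB.
L_total = 10·log₁₀(10^(80.4/10) + 10^(75.5/10) + 10^(81.1/10)) = 10·log₁₀(274000000) = 84.38 dB SPL.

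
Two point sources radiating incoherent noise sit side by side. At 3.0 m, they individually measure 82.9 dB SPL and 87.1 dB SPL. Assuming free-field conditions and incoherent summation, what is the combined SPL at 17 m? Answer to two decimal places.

73.43 dB SPL

Combined at 3.0 m: 10·log₁₀(10^(82.9/10)+10^(87.1/10)) = 88.499 dB SPL.
Then apply −20·log₁₀(17/3.0) = -15.067 dB → 73.43 dB SPL.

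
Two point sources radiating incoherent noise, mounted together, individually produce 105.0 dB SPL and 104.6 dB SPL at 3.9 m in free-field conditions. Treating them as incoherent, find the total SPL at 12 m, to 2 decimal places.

Combined at 3.9 m: 10·log₁₀(10^(105.0/10)+10^(104.6/10)) = 107.815 dB SPL.
Then apply −20·log₁₀(12/3.9) = -9.762 dB → 98.05 dB SPL.

98.05 dB SPL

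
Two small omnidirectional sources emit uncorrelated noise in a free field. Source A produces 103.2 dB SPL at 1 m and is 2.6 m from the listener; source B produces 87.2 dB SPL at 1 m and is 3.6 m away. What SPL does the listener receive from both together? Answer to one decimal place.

95.0 dB SPL

At the listener: L_A = 103.2 − 20·log₁₀(2.6) = 94.90 dB; L_B = 87.2 − 20·log₁₀(3.6) = 76.07 dB.
Combined: 10·log₁₀(10^(94.90/10)+10^(76.07/10)) = 95.0 dB SPL.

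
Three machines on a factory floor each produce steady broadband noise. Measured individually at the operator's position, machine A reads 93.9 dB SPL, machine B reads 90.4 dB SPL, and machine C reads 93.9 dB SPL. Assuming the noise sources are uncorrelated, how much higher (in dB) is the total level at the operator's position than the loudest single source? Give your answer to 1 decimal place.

3.9 dB

Uncorrelated sources add in intensity (power), not in dB.
L_total = 10·log₁₀(10^(93.9/10) + 10^(90.4/10) + 10^(93.9/10)) = 97.79 dB SPL.
Excess over the loudest (93.9 dB): 97.79 − 93.9 = 3.9 dB.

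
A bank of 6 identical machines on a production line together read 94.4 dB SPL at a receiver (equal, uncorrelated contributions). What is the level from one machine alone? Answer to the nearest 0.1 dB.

86.6 dB SPL

6 equal incoherent sources add 10·log₁₀(6) = 7.78 dB over one source.
L_one = 94.4 − 7.78 = 86.6 dB SPL.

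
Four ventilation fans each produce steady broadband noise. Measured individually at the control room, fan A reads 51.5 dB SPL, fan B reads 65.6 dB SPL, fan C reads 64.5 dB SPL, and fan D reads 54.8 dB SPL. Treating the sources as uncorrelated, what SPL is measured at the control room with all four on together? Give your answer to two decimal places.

68.38 dB SPL

Incoherent sources sum as intensities:
L_total = 10·log₁₀(10^(51.5/10) + 10^(65.6/10) + 10^(64.5/10) + 10^(54.8/10)) = 10·log₁₀(6892000) = 68.38 dB SPL.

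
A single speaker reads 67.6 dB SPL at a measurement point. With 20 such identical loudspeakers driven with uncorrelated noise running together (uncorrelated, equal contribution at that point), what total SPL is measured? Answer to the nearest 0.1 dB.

80.6 dB SPL

20 equal incoherent sources raise the level by 10·log₁₀(20) = 13.01 dB.
L_total = 67.6 + 13.01 = 80.6 dB SPL.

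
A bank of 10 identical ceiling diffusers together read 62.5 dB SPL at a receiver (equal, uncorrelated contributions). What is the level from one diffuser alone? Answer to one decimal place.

52.5 dB SPL

10 equal incoherent sources add 10·log₁₀(10) = 10.00 dB over one source.
L_one = 62.5 − 10.00 = 52.5 dB SPL.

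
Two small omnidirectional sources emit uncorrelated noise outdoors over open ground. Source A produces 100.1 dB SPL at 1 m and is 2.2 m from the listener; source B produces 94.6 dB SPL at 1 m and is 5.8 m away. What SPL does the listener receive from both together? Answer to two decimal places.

93.42 dB SPL

At the listener: L_A = 100.1 − 20·log₁₀(2.2) = 93.252 dB; L_B = 94.6 − 20·log₁₀(5.8) = 79.331 dB.
Combined: 10·log₁₀(10^(93.252/10)+10^(79.331/10)) = 93.42 dB SPL.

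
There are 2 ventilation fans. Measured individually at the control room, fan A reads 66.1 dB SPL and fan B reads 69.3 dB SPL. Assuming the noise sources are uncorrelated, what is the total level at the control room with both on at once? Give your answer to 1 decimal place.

Incoherent sources sum as intensities:
L_total = 10·log₁₀(10^(66.1/10) + 10^(69.3/10)) = 10·log₁₀(12590000) = 71.0 dB SPL.

71.0 dB SPL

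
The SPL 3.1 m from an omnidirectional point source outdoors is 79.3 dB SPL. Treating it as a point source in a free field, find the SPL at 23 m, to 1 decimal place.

Free-field point source: level drops by 20·log₁₀ of the distance ratio.
ΔL = −20·log₁₀(23/3.1) = -17.41 dB, so L₂ = 79.3 + (-17.41) = 61.9 dB SPL.

61.9 dB SPL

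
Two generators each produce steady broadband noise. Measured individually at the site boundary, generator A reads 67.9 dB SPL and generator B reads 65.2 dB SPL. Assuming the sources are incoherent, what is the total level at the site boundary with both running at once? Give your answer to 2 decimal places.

Uncorrelated sources add in intensity (power), not in dB.
L_total = 10·log₁₀(10^(67.9/10) + 10^(65.2/10)) = 10·log₁₀(9477000) = 69.77 dB SPL.

69.77 dB SPL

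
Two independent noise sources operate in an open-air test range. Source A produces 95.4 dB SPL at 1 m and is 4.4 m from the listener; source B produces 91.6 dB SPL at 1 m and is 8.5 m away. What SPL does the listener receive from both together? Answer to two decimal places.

At the listener: L_A = 95.4 − 20·log₁₀(4.4) = 82.531 dB; L_B = 91.6 − 20·log₁₀(8.5) = 73.012 dB.
Combined: 10·log₁₀(10^(82.531/10)+10^(73.012/10)) = 82.99 dB SPL.

82.99 dB SPL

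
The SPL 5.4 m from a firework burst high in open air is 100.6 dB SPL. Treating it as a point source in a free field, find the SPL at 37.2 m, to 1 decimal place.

Inverse-square spreading gives ΔL = −20·log₁₀(d₂/d₁).
ΔL = −20·log₁₀(37.2/5.4) = -16.76 dB, so L₂ = 100.6 + (-16.76) = 83.8 dB SPL.

83.8 dB SPL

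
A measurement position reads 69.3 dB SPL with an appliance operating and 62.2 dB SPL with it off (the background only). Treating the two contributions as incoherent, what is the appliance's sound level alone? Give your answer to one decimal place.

Remove the background by subtracting linear intensities:
L_src = 10·log₁₀(10^(69.3/10) − 10^(62.2/10)) = 10·log₁₀(6852000) = 68.4 dB SPL.

68.4 dB SPL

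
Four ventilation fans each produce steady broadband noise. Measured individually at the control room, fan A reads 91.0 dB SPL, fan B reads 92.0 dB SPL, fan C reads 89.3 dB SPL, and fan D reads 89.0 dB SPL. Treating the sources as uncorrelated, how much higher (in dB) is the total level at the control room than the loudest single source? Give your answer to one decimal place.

4.5 dB

Add the sources as powers (linear), then convert back to dB:
L_total = 10·log₁₀(10^(91.0/10) + 10^(92.0/10) + 10^(89.3/10) + 10^(89.0/10)) = 96.52 dB SPL.
Excess over the loudest (92.0 dB): 96.52 − 92.0 = 4.5 dB.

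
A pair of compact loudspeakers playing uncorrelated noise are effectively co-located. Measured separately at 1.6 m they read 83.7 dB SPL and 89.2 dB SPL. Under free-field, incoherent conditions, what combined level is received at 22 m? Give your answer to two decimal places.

Combined at 1.6 m: 10·log₁₀(10^(83.7/10)+10^(89.2/10)) = 90.278 dB SPL.
Then apply −20·log₁₀(22/1.6) = -22.766 dB → 67.51 dB SPL.

67.51 dB SPL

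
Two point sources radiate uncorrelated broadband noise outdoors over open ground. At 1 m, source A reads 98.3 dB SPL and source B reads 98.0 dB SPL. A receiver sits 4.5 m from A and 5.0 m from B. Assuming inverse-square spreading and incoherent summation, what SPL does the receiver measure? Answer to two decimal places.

87.68 dB SPL

At the listener: L_A = 98.3 − 20·log₁₀(4.5) = 85.236 dB; L_B = 98.0 − 20·log₁₀(5.0) = 84.021 dB.
Combined: 10·log₁₀(10^(85.236/10)+10^(84.021/10)) = 87.68 dB SPL.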